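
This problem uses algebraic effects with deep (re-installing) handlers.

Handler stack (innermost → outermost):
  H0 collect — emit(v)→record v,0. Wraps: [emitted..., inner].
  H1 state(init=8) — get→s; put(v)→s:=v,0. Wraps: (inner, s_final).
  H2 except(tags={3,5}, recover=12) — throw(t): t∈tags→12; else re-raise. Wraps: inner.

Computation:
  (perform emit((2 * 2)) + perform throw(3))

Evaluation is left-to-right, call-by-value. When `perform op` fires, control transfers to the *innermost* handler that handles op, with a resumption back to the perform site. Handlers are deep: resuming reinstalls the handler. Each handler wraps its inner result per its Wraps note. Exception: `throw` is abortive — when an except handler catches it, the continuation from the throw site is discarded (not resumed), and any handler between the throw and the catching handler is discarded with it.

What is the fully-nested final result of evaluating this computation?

Answer: 12

Step-by-step:
emit(4) @ H0 ⇒ out+=4
throw(3) @ H2 caught ⇒ 12
= 12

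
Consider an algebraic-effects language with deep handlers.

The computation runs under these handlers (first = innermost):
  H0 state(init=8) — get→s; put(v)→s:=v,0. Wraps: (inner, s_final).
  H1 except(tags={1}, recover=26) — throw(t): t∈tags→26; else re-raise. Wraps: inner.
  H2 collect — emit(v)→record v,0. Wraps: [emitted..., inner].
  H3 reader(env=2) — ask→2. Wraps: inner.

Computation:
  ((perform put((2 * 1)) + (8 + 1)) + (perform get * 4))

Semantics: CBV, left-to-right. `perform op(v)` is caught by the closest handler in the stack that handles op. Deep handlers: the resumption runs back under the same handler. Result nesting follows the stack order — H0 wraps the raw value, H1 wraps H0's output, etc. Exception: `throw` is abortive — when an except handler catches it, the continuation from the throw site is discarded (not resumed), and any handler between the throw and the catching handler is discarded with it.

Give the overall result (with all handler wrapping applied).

Answer: [(17, 2)]

Working:
put(2) @ H0 ⇒ s:=2
get @ H0 ⇒ 2
H0 returns (17, 2)
H1 returns (17, 2)
H2 returns [(17, 2)]
H3 returns [(17, 2)]
= [(17, 2)]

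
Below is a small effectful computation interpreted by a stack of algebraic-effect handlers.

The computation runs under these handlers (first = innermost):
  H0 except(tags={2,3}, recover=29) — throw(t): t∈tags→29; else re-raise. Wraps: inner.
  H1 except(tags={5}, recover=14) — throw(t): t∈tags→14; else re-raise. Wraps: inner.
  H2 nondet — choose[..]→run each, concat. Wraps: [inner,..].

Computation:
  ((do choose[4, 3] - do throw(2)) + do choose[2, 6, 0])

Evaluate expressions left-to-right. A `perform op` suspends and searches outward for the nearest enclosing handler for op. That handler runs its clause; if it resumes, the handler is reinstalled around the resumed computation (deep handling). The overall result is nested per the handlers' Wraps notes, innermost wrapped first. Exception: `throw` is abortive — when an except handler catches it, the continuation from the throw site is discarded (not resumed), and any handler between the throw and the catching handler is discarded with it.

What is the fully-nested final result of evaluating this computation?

Answer: [29, 29]

Evaluation trace:
choose[4, 3] @ H2
  branch[0] choose=4:
    throw(2) @ H0 caught ⇒ 29
    H1 returns 29
    H2 returns [29]
  branch[1] choose=3:
    throw(2) @ H0 caught ⇒ 29
    H1 returns 29
    H2 returns [29]
= [29, 29]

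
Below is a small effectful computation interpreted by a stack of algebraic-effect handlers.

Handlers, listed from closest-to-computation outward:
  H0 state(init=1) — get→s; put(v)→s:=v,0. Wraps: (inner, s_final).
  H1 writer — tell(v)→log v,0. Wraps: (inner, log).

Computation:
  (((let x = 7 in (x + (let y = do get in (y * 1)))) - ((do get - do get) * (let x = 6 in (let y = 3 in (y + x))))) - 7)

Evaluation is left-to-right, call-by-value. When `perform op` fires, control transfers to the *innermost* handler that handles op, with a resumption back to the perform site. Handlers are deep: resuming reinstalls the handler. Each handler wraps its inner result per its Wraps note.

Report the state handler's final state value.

Working:
get @ H0 ⇒ 1
get @ H0 ⇒ 1
get @ H0 ⇒ 1
H0 returns (1, 1)
H1 returns ((1, 1), ())
= ((1, 1), ())

Answer: 1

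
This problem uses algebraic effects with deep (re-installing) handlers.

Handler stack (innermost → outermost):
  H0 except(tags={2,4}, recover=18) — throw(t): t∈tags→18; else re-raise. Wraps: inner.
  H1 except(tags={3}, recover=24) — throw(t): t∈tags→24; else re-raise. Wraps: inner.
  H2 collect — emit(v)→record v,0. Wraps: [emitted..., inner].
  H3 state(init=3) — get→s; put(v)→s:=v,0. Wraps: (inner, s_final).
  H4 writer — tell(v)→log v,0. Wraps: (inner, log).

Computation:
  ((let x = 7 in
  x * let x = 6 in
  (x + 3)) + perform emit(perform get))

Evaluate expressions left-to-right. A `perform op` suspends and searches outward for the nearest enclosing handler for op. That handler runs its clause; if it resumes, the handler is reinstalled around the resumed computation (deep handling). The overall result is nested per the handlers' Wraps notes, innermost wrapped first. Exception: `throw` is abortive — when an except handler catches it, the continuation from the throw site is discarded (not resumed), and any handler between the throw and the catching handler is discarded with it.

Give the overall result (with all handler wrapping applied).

Step-by-step:
get @ H3 ⇒ 3
emit(3) @ H2 ⇒ out+=3
H0 returns 63
H1 returns 63
H2 returns [3, 63]
H3 returns ([3, 63], 3)
H4 returns (([3, 63], 3), ())
= (([3, 63], 3), ())

Answer: (([3, 63], 3), ())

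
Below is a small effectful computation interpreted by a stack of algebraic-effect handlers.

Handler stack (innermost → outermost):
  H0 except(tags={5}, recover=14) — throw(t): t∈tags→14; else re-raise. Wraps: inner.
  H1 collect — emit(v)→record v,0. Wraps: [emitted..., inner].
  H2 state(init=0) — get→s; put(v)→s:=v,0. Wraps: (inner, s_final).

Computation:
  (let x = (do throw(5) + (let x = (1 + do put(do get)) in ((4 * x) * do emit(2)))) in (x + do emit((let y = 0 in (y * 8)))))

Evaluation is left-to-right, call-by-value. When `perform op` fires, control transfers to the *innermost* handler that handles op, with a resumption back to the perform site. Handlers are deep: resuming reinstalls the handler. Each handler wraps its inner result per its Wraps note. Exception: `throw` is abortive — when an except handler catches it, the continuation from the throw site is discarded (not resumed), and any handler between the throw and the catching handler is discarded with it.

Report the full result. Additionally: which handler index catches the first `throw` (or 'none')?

Answer: ([14], 0) ; first throw caught by: H0

Working:
throw(5) @ H0 caught ⇒ 14
H1 returns [14]
H2 returns ([14], 0)
= ([14], 0)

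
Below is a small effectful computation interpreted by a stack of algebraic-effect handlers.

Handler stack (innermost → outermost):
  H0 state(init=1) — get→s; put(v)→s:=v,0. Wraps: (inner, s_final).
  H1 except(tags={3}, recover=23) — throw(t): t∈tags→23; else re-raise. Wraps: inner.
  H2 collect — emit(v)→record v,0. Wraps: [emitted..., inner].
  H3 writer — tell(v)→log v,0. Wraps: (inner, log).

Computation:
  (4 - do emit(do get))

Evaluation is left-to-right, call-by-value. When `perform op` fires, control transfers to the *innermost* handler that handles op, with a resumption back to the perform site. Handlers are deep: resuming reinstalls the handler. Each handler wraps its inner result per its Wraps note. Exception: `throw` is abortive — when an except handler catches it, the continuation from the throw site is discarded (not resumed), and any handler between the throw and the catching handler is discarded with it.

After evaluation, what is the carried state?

Step-by-step:
get @ H0 ⇒ 1
emit(1) @ H2 ⇒ out+=1
H0 returns (4, 1)
H1 returns (4, 1)
H2 returns [1, (4, 1)]
H3 returns ([1, (4, 1)], ())
= ([1, (4, 1)], ())

Answer: 1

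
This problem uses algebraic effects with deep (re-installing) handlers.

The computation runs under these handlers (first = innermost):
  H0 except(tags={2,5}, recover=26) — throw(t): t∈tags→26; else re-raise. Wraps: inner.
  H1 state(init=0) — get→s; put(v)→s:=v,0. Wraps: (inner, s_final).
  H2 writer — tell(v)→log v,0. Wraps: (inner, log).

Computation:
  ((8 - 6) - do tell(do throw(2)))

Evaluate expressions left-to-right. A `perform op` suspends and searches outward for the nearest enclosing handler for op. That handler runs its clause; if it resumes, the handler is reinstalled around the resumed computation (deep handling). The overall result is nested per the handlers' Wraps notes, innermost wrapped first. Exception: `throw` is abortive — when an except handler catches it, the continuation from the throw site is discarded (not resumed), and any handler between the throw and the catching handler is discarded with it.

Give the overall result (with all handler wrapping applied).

Step-by-step:
throw(2) @ H0 caught ⇒ 26
H1 returns (26, 0)
H2 returns ((26, 0), ())
= ((26, 0), ())

Answer: ((26, 0), ())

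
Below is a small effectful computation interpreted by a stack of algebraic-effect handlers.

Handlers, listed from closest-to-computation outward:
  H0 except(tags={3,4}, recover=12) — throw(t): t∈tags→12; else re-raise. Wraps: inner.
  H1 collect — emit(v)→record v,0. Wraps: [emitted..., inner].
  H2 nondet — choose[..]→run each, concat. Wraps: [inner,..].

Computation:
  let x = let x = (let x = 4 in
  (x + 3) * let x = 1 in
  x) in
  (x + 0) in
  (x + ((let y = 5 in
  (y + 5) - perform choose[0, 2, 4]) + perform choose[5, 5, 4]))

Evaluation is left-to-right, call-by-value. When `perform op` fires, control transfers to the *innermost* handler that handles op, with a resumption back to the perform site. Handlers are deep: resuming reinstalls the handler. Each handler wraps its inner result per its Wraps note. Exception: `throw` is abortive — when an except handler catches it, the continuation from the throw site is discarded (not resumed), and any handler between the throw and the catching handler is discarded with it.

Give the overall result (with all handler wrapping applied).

Answer: [[22], [22], [21], [20], [20], [19], [18], [18], [17]]

Evaluation trace:
choose[0, 2, 4] @ H2
  branch[0] choose=0:
    choose[5, 5, 4] @ H2
      branch[0] choose=5:
        H0 returns 22
        H1 returns [22]
        H2 returns [[22]]
      branch[1] choose=5:
        H0 returns 22
        H1 returns [22]
        H2 returns [[22]]
      branch[2] choose=4:
        H0 returns 21
        H1 returns [21]
        H2 returns [[21]]
  branch[1] choose=2:
    choose[5, 5, 4] @ H2
      branch[0] choose=5:
        H0 returns 20
        H1 returns [20]
        H2 returns [[20]]
      branch[1] choose=5:
        H0 returns 20
        H1 returns [20]
        H2 returns [[20]]
      branch[2] choose=4:
        H0 returns 19
        H1 returns [19]
        H2 returns [[19]]
  branch[2] choose=4:
    choose[5, 5, 4] @ H2
      branch[0] choose=5:
        H0 returns 18
        H1 returns [18]
        H2 returns [[18]]
      branch[1] choose=5:
        H0 returns 18
        H1 returns [18]
        H2 returns [[18]]
      branch[2] choose=4:
        H0 returns 17
        H1 returns [17]
        H2 returns [[17]]
= [[22], [22], [21], [20], [20], [19], [18], [18], [17]]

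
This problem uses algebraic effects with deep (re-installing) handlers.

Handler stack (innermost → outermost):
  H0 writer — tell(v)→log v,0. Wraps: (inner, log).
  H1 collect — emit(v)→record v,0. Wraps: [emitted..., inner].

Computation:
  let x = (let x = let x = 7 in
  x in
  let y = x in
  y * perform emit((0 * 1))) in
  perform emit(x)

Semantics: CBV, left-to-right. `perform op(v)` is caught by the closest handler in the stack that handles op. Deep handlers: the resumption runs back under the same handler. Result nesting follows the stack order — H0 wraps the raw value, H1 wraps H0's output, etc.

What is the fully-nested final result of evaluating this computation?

Answer: [0, 0, (0, ())]

Step-by-step:
emit(0) @ H1 ⇒ out+=0
emit(0) @ H1 ⇒ out+=0
H0 returns (0, ())
H1 returns [0, 0, (0, ())]
= [0, 0, (0, ())]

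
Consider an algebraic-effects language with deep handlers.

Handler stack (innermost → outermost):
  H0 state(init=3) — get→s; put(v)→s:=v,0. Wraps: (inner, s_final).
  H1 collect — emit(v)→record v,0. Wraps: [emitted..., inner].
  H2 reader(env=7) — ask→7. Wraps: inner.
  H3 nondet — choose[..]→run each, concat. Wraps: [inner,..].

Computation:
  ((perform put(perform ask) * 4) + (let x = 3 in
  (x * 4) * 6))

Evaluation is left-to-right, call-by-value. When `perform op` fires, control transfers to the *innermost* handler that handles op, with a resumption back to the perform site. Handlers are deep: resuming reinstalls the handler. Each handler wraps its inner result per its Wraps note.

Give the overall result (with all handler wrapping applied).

Answer: [[(72, 7)]]

Working:
ask @ H2 ⇒ 7
put(7) @ H0 ⇒ s:=7
H0 returns (72, 7)
H1 returns [(72, 7)]
H2 returns [(72, 7)]
H3 returns [[(72, 7)]]
= [[(72, 7)]]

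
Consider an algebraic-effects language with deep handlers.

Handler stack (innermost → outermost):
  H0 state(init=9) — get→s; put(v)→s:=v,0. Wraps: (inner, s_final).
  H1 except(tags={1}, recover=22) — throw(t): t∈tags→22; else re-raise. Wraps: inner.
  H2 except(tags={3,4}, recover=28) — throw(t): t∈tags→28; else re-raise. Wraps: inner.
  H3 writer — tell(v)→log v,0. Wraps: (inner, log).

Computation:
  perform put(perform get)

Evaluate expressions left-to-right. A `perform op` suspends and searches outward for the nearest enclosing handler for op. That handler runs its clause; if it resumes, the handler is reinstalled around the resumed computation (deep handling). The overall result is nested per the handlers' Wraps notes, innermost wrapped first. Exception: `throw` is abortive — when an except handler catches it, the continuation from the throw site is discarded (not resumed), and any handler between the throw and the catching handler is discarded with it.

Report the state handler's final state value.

Answer: 9

Working:
get @ H0 ⇒ 9
put(9) @ H0 ⇒ s:=9
H0 returns (0, 9)
H1 returns (0, 9)
H2 returns (0, 9)
H3 returns ((0, 9), ())
= ((0, 9), ())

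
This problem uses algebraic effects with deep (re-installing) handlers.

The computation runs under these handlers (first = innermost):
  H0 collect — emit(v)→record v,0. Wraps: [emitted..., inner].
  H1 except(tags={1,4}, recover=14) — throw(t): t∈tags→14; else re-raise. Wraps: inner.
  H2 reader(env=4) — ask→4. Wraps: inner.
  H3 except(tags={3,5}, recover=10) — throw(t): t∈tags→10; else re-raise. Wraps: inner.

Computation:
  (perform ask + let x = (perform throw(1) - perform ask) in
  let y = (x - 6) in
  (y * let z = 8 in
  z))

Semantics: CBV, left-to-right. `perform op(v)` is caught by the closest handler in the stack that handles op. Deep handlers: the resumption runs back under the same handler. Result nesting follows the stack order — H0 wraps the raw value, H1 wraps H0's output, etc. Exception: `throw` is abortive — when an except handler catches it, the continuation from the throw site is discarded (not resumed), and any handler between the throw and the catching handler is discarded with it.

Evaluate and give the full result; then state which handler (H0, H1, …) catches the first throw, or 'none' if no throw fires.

Answer: 14 ; first throw caught by: H1

Evaluation trace:
ask @ H2 ⇒ 4
throw(1) @ H1 caught ⇒ 14
H2 returns 14
H3 returns 14
= 14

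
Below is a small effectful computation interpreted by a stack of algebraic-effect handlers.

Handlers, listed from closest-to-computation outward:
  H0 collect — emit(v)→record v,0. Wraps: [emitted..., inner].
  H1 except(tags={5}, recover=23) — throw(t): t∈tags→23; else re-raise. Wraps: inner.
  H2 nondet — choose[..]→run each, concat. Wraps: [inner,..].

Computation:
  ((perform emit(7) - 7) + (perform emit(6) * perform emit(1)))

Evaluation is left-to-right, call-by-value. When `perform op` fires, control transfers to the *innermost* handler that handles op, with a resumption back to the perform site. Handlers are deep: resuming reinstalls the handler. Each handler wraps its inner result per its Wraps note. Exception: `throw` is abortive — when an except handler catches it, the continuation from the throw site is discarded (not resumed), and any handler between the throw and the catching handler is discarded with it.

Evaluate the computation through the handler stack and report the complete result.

Working:
emit(7) @ H0 ⇒ out+=7
emit(6) @ H0 ⇒ out+=6
emit(1) @ H0 ⇒ out+=1
H0 returns [7, 6, 1, -7]
H1 returns [7, 6, 1, -7]
H2 returns [[7, 6, 1, -7]]
= [[7, 6, 1, -7]]

Answer: [[7, 6, 1, -7]]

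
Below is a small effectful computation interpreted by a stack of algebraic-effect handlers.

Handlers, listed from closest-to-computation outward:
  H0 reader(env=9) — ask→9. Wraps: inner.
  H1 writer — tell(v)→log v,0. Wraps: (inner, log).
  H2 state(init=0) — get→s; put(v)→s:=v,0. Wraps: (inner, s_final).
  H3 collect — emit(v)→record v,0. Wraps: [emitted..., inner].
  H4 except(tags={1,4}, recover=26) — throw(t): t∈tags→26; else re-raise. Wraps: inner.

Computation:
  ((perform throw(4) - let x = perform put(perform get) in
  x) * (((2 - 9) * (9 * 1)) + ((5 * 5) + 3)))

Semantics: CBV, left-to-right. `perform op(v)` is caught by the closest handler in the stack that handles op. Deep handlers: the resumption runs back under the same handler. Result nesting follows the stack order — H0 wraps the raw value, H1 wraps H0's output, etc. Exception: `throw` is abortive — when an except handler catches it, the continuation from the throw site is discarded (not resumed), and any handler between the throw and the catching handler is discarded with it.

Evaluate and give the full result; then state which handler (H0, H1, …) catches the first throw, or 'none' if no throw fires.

Answer: 26 ; first throw caught by: H4

Evaluation trace:
throw(4) @ H4 caught ⇒ 26
= 26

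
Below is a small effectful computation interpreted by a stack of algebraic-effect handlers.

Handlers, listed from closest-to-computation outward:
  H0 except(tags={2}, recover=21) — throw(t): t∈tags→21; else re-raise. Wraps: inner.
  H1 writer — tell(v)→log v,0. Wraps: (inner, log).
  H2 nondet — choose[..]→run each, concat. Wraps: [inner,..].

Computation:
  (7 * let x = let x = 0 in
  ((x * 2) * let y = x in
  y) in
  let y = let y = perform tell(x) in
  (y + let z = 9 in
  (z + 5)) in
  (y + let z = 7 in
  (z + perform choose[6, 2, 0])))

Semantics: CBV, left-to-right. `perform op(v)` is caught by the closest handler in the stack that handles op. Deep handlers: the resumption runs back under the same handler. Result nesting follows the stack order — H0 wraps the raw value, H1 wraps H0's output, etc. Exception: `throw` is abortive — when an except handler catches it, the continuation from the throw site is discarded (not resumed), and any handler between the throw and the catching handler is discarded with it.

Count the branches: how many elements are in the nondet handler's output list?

Working:
tell(0) @ H1 ⇒ log+=0
choose[6, 2, 0] @ H2
  branch[0] choose=6:
    H0 returns 189
    H1 returns (189, (0))
    H2 returns [(189, (0))]
  branch[1] choose=2:
    H0 returns 161
    H1 returns (161, (0))
    H2 returns [(161, (0))]
  branch[2] choose=0:
    H0 returns 147
    H1 returns (147, (0))
    H2 returns [(147, (0))]
= [(189, (0)), (161, (0)), (147, (0))]

Answer: 3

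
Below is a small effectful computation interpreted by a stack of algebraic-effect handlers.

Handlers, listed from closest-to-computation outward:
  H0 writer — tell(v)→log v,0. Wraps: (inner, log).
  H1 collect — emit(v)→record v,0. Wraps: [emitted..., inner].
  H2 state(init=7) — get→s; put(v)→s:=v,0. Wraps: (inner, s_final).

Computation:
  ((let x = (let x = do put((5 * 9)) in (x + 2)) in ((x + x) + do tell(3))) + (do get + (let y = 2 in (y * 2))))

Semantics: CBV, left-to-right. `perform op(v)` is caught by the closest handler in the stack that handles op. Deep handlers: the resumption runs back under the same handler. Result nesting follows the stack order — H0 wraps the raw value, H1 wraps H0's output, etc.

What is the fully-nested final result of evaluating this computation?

Answer: ([(53, (3))], 45)

Working:
put(45) @ H2 ⇒ s:=45
tell(3) @ H0 ⇒ log+=3
get @ H2 ⇒ 45
H0 returns (53, (3))
H1 returns [(53, (3))]
H2 returns ([(53, (3))], 45)
= ([(53, (3))], 45)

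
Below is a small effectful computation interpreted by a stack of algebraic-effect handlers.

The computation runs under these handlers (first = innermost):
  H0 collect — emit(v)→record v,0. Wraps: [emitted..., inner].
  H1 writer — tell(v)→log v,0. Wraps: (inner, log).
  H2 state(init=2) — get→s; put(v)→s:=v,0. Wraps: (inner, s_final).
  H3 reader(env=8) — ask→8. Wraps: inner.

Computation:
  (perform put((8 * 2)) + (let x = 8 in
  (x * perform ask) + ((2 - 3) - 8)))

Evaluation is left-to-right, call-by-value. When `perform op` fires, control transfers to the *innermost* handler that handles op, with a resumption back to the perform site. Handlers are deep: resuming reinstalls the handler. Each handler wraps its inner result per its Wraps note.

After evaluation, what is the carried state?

Working:
put(16) @ H2 ⇒ s:=16
ask @ H3 ⇒ 8
H0 returns [55]
H1 returns ([55], ())
H2 returns (([55], ()), 16)
H3 returns (([55], ()), 16)
= (([55], ()), 16)

Answer: 16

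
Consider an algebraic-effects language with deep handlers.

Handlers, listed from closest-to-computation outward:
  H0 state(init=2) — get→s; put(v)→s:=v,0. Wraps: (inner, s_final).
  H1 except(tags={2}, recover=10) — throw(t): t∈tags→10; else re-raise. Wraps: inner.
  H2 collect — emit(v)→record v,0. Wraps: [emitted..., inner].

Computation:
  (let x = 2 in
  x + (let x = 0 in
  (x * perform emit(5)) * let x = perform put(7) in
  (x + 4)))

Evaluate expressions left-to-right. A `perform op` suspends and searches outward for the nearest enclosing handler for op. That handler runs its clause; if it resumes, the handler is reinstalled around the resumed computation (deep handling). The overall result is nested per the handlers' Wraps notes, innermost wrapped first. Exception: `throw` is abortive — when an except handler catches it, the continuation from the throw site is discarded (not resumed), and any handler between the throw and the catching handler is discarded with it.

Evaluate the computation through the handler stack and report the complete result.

Answer: [5, (2, 7)]

Evaluation trace:
emit(5) @ H2 ⇒ out+=5
put(7) @ H0 ⇒ s:=7
H0 returns (2, 7)
H1 returns (2, 7)
H2 returns [5, (2, 7)]
= [5, (2, 7)]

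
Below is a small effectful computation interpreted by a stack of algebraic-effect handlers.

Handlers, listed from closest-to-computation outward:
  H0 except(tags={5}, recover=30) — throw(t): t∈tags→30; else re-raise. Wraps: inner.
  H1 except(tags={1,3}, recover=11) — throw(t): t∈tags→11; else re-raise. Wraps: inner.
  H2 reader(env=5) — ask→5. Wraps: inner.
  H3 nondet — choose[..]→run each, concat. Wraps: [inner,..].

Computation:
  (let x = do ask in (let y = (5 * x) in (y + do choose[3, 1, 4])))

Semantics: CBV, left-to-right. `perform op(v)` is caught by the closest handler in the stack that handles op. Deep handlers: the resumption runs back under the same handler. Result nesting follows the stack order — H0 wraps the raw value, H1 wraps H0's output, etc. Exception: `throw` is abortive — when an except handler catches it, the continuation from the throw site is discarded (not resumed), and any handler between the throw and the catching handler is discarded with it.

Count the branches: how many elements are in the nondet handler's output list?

Evaluation trace:
ask @ H2 ⇒ 5
choose[3, 1, 4] @ H3
  branch[0] choose=3:
    H0 returns 28
    H1 returns 28
    H2 returns 28
    H3 returns [28]
  branch[1] choose=1:
    H0 returns 26
    H1 returns 26
    H2 returns 26
    H3 returns [26]
  branch[2] choose=4:
    H0 returns 29
    H1 returns 29
    H2 returns 29
    H3 returns [29]
= [28, 26, 29]

Answer: 3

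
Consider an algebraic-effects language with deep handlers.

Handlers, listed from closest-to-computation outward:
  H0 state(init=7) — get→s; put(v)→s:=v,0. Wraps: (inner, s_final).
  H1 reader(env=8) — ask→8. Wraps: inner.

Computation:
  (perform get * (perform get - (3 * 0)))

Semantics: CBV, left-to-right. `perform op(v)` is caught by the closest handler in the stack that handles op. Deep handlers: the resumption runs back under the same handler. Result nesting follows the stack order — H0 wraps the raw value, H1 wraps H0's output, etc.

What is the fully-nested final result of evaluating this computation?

Answer: (49, 7)

Step-by-step:
get @ H0 ⇒ 7
get @ H0 ⇒ 7
H0 returns (49, 7)
H1 returns (49, 7)
= (49, 7)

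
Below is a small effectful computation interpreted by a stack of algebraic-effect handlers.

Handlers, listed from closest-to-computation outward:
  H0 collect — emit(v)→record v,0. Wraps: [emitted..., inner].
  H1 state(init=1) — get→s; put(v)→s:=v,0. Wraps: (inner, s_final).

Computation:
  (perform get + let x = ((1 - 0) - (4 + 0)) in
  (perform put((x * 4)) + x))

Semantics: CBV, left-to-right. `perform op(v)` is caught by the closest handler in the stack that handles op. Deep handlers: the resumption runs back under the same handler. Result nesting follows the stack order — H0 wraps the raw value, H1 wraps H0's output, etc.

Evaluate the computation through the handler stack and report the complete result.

Answer: ([-2], -12)

Evaluation trace:
get @ H1 ⇒ 1
put(-12) @ H1 ⇒ s:=-12
H0 returns [-2]
H1 returns ([-2], -12)
= ([-2], -12)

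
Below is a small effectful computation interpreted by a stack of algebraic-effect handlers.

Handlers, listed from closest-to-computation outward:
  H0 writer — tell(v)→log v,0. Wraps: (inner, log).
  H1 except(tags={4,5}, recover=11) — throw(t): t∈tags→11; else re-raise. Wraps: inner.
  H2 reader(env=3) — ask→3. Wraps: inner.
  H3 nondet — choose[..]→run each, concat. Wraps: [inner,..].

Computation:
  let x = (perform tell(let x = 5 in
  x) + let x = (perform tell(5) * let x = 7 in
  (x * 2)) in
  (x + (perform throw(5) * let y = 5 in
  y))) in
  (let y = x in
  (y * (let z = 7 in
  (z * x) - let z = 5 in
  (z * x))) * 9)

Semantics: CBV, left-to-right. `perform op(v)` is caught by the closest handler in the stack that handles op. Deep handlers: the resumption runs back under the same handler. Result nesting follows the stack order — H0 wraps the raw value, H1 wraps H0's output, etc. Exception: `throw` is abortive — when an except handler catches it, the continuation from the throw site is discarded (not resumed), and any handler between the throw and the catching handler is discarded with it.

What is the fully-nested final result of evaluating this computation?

Answer: [11]

Working:
tell(5) @ H0 ⇒ log+=5
tell(5) @ H0 ⇒ log+=5
throw(5) @ H1 caught ⇒ 11
H2 returns 11
H3 returns [11]
= [11]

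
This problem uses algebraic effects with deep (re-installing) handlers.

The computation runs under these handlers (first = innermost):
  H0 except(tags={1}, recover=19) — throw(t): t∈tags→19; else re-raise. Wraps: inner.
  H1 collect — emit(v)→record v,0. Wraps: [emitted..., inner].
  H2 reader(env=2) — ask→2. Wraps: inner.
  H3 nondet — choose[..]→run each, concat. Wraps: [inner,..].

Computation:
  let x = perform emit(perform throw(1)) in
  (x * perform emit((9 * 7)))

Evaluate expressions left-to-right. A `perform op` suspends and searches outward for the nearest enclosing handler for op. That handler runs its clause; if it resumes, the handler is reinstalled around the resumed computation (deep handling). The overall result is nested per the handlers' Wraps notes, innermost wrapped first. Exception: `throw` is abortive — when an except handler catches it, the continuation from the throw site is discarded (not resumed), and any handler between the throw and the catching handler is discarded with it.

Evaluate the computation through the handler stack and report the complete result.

Answer: [[19]]

Working:
throw(1) @ H0 caught ⇒ 19
H1 returns [19]
H2 returns [19]
H3 returns [[19]]
= [[19]]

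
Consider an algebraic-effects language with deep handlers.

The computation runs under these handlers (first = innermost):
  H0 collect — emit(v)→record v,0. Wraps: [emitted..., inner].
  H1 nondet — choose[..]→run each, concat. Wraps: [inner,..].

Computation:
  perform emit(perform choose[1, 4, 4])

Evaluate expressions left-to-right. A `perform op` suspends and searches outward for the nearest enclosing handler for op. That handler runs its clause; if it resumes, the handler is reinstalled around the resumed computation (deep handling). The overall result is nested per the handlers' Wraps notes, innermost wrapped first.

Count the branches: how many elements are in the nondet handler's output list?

Step-by-step:
choose[1, 4, 4] @ H1
  branch[0] choose=1:
    emit(1) @ H0 ⇒ out+=1
    H0 returns [1, 0]
    H1 returns [[1, 0]]
  branch[1] choose=4:
    emit(4) @ H0 ⇒ out+=4
    H0 returns [4, 0]
    H1 returns [[4, 0]]
  branch[2] choose=4:
    emit(4) @ H0 ⇒ out+=4
    H0 returns [4, 0]
    H1 returns [[4, 0]]
= [[1, 0], [4, 0], [4, 0]]

Answer: 3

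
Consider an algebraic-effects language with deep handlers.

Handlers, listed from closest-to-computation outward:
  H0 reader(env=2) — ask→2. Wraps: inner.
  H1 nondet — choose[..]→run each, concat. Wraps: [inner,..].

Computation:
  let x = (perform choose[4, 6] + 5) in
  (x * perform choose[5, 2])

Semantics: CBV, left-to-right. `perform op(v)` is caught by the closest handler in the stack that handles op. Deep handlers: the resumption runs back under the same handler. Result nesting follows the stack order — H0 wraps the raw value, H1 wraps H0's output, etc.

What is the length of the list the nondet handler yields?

Answer: 4

Working:
choose[4, 6] @ H1
  branch[0] choose=4:
    choose[5, 2] @ H1
      branch[0] choose=5:
        H0 returns 45
        H1 returns [45]
      branch[1] choose=2:
        H0 returns 18
        H1 returns [18]
  branch[1] choose=6:
    choose[5, 2] @ H1
      branch[0] choose=5:
        H0 returns 55
        H1 returns [55]
      branch[1] choose=2:
        H0 returns 22
        H1 returns [22]
= [45, 18, 55, 22]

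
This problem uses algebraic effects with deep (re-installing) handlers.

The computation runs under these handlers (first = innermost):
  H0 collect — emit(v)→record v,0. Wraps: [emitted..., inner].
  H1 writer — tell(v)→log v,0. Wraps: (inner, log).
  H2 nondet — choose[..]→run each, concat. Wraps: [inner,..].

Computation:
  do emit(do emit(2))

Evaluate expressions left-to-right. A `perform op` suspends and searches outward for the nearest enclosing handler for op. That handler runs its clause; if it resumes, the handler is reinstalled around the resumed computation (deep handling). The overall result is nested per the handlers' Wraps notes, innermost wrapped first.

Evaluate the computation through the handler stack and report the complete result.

Answer: [([2, 0, 0], ())]

Working:
emit(2) @ H0 ⇒ out+=2
emit(0) @ H0 ⇒ out+=0
H0 returns [2, 0, 0]
H1 returns ([2, 0, 0], ())
H2 returns [([2, 0, 0], ())]
= [([2, 0, 0], ())]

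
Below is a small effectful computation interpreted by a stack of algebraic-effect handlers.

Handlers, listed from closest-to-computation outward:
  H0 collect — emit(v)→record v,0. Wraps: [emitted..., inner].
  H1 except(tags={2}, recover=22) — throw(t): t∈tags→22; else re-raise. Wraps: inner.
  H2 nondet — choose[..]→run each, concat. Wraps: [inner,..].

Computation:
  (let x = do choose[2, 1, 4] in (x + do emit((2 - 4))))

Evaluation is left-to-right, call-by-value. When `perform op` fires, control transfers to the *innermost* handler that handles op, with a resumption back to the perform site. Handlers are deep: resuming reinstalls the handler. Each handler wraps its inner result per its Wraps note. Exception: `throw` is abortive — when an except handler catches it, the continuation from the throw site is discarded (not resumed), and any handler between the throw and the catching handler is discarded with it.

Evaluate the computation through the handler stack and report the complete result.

Answer: [[-2, 2], [-2, 1], [-2, 4]]

Step-by-step:
choose[2, 1, 4] @ H2
  branch[0] choose=2:
    emit(-2) @ H0 ⇒ out+=-2
    H0 returns [-2, 2]
    H1 returns [-2, 2]
    H2 returns [[-2, 2]]
  branch[1] choose=1:
    emit(-2) @ H0 ⇒ out+=-2
    H0 returns [-2, 1]
    H1 returns [-2, 1]
    H2 returns [[-2, 1]]
  branch[2] choose=4:
    emit(-2) @ H0 ⇒ out+=-2
    H0 returns [-2, 4]
    H1 returns [-2, 4]
    H2 returns [[-2, 4]]
= [[-2, 2], [-2, 1], [-2, 4]]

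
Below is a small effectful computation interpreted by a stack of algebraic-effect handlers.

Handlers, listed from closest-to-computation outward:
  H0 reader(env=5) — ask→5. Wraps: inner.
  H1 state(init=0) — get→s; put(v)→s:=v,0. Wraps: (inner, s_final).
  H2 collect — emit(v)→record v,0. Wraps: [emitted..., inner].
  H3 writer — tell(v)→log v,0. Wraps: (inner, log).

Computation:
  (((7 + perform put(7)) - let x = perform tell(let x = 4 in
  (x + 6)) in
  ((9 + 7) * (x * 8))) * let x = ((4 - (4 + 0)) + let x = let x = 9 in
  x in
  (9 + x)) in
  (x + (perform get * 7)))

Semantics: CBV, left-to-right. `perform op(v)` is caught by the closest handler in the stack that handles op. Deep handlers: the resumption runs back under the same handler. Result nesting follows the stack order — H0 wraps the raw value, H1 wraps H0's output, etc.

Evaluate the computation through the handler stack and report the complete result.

Answer: ([(469, 7)], (10))

Evaluation trace:
put(7) @ H1 ⇒ s:=7
tell(10) @ H3 ⇒ log+=10
get @ H1 ⇒ 7
H0 returns 469
H1 returns (469, 7)
H2 returns [(469, 7)]
H3 returns ([(469, 7)], (10))
= ([(469, 7)], (10))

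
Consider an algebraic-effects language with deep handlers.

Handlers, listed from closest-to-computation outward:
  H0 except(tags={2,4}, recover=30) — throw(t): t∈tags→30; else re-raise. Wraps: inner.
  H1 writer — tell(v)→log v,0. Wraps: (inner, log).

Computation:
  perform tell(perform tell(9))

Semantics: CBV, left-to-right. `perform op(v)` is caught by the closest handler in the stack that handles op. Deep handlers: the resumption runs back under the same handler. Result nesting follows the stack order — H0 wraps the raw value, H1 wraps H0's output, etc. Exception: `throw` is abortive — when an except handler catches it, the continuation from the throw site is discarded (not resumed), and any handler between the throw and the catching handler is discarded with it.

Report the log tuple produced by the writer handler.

Answer: (9, 0)

Step-by-step:
tell(9) @ H1 ⇒ log+=9
tell(0) @ H1 ⇒ log+=0
H0 returns 0
H1 returns (0, (9, 0))
= (0, (9, 0))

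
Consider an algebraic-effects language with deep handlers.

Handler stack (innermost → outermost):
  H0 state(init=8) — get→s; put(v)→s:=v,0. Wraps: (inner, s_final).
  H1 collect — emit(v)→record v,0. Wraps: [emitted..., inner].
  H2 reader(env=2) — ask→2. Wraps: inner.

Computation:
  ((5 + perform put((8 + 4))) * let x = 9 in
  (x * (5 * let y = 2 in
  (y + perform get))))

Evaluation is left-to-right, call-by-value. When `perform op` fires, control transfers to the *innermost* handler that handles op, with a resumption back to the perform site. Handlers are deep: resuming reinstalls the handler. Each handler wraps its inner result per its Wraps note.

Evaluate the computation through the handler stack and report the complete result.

Answer: [(3150, 12)]

Step-by-step:
put(12) @ H0 ⇒ s:=12
get @ H0 ⇒ 12
H0 returns (3150, 12)
H1 returns [(3150, 12)]
H2 returns [(3150, 12)]
= [(3150, 12)]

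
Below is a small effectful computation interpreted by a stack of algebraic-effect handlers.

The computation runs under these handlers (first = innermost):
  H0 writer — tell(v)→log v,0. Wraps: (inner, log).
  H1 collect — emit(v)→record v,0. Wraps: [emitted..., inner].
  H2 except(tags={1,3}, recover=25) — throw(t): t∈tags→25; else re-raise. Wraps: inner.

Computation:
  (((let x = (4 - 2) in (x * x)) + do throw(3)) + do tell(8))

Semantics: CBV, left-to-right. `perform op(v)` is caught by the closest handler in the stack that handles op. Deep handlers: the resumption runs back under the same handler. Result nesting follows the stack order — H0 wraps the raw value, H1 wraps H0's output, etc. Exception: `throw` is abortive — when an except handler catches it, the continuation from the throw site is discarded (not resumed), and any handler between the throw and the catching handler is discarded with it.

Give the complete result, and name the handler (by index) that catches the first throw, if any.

Answer: 25 ; first throw caught by: H2

Evaluation trace:
throw(3) @ H2 caught ⇒ 25
= 25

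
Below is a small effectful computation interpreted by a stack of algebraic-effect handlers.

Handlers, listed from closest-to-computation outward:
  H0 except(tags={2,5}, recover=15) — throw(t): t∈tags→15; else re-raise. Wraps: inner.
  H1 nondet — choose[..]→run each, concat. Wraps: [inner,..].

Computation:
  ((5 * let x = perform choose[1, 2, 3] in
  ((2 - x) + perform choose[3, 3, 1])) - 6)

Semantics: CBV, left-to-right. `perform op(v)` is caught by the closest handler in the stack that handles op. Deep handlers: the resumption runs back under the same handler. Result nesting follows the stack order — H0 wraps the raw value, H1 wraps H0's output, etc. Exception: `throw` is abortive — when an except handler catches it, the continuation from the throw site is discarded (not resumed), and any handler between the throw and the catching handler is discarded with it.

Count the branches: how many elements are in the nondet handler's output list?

Answer: 9

Evaluation trace:
choose[1, 2, 3] @ H1
  branch[0] choose=1:
    choose[3, 3, 1] @ H1
      branch[0] choose=3:
        H0 returns 14
        H1 returns [14]
      branch[1] choose=3:
        H0 returns 14
        H1 returns [14]
      branch[2] choose=1:
        H0 returns 4
        H1 returns [4]
  branch[1] choose=2:
    choose[3, 3, 1] @ H1
      branch[0] choose=3:
        H0 returns 9
        H1 returns [9]
      branch[1] choose=3:
        H0 returns 9
        H1 returns [9]
      branch[2] choose=1:
        H0 returns -1
        H1 returns [-1]
  branch[2] choose=3:
    choose[3, 3, 1] @ H1
      branch[0] choose=3:
        H0 returns 4
        H1 returns [4]
      branch[1] choose=3:
        H0 returns 4
        H1 returns [4]
      branch[2] choose=1:
        H0 returns -6
        H1 returns [-6]
= [14, 14, 4, 9, 9, -1, 4, 4, -6]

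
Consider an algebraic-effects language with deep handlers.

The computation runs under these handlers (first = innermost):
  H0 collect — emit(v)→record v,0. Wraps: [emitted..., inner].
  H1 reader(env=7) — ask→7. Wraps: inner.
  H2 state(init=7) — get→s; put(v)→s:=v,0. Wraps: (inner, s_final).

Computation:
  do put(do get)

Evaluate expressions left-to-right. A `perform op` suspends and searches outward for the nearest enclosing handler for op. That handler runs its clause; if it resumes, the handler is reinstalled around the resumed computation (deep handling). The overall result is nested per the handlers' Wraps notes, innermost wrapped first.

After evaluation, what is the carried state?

Step-by-step:
get @ H2 ⇒ 7
put(7) @ H2 ⇒ s:=7
H0 returns [0]
H1 returns [0]
H2 returns ([0], 7)
= ([0], 7)

Answer: 7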